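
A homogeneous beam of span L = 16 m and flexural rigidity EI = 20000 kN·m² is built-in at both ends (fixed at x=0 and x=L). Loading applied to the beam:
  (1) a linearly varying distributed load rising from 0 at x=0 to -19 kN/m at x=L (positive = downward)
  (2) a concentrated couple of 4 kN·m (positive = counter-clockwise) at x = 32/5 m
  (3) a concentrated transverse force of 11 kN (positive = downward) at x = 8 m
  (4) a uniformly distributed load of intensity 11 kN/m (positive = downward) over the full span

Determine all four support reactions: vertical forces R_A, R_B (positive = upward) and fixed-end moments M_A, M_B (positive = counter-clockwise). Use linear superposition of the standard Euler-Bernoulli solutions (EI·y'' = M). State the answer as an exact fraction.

R_A = 2413/50 kN, M_A = 7126/75 kN·m, R_B = -663/50 kN, M_B = -914/75 kN·m

Load 1 — triangular load w₀=-19 kN/m (0→w₀ over full span):
  R_A = 3w₀L/20 = 3·(-19)·16/20 = -228/5 kN
  M_A = w₀L²/30 = (-19)·16²/30 = -2432/15 kN·m
  R_B = 7w₀L/20 = 7·(-19)·16/20 = -532/5 kN
  M_B = -w₀L²/20 = -(-19)·16²/20 = 1216/5 kN·m
Load 2 — applied couple M₀=4 kN·m at a=32/5 m (b=L-a=48/5):
  R_A = 6M₀ab/L³ = 6·4·(32/5)·(48/5)/16³ = 9/25 kN
  M_A = M₀b(2a-b)/L² = 4·(48/5)·(2·(32/5)-(48/5))/16² = 12/25 kN·m
  R_B = -6M₀ab/L³ = -6·4·(32/5)·(48/5)/16³ = -9/25 kN
  M_B = M₀a(2b-a)/L² = 4·(32/5)·(2·(48/5)-(32/5))/16² = 32/25 kN·m
Load 3 — point force P=11 kN at a=8 m (b=L-a=8):
  R_A = Pb²(3a+b)/L³ = 11·8²·(3·8+8)/16³ = 11/2 kN
  M_A = Pab²/L² = 11·8·8²/16² = 22 kN·m
  R_B = Pa²(a+3b)/L³ = 11·8²·(8+3·8)/16³ = 11/2 kN
  M_B = -Pa²b/L² = -11·8²·8/16² = -22 kN·m
Load 4 — uniform load w=11 kN/m over full span:
  R_A = wL/2 = 11·16/2 = 88 kN
  M_A = wL²/12 = 11·16²/12 = 704/3 kN·m
  R_B = wL/2 = 11·16/2 = 88 kN
  M_B = -wL²/12 = -11·16²/12 = -704/3 kN·m
Superposition: R_A = 2413/50 kN, M_A = 7126/75 kN·m, R_B = -663/50 kN, M_B = -914/75 kN·m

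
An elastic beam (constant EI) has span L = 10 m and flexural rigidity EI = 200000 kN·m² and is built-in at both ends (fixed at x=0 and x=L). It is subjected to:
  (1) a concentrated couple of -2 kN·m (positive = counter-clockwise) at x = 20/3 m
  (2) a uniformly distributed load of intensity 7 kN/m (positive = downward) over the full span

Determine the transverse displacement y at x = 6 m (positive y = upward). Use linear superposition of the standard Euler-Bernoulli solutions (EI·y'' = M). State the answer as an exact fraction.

Load 1 — applied couple M₀=-2 kN·m at a=20/3 m (b=L-a=10/3):
  y_1 = (R_Ax³/6 - M_Ax²/2)/EI  [x≤a] with R_A=-4/15, M_A=-2/3 = ((-4/15)·6³/6 - (-2/3)·6²/2)/200000 = 3/250000 m
Load 2 — uniform load w=7 kN/m over full span:
  y_2 = -wx²(L-x)²/(24EI) = -7·6²·(10-6)²/(24·200000) = -21/25000 m
Superposition: y = Σ y_i = -207/250000 m ≈ -0.000828 m

y(6) = -207/250000 m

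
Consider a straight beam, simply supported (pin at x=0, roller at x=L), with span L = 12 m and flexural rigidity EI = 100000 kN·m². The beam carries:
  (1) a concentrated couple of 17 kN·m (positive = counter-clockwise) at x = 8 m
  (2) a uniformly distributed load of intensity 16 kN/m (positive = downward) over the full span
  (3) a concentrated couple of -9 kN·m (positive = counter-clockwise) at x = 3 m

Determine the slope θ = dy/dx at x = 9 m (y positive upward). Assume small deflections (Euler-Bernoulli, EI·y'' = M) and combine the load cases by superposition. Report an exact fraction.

θ(9) = 19703/2400000 rad

Load 1 — applied couple M₀=17 kN·m at a=8 m (b=L-a=4):
  θ_1 = (M₀x²/(2L)-M₀(x-a)+C₁)/EI  [x>a] with C₁=M₀(3b²-L²)/(6L)=-68/3 = (17·9²/(2·12)-17·(9-8)+(-68/3))/100000 = 17/96000 rad
Load 2 — uniform load w=16 kN/m over full span:
  θ_2 = -w(L³-6Lx²+4x³)/(24EI) = -16·(12³-6·12·9²+4·9³)/(24·100000) = 99/12500 rad
Load 3 — applied couple M₀=-9 kN·m at a=3 m (b=L-a=9):
  θ_3 = (M₀x²/(2L)-M₀(x-a)+C₁)/EI  [x>a] with C₁=M₀(3b²-L²)/(6L)=-99/8 = ((-9)·9²/(2·12)-(-9)·(9-3)+(-99/8))/100000 = 9/80000 rad
Superposition: θ = Σ θ_i = 19703/2400000 rad ≈ 0.008210 rad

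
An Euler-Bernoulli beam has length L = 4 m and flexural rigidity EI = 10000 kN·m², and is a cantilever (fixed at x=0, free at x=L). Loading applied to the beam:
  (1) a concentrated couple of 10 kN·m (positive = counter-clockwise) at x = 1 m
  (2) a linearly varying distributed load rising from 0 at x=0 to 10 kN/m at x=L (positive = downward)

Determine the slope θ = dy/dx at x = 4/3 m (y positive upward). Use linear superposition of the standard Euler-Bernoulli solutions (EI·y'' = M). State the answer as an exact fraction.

θ(4/3) = -1061/243000 rad

Load 1 — applied couple M₀=10 kN·m at a=1 m (b=L-a=3):
  θ_1 = M₀a/EI  [x>a] = 10·1/10000 = 1/1000 rad
Load 2 — triangular load w₀=10 kN/m (0→w₀ over full span):
  θ_2 = (w₀Lx²/4-w₀L²x/3-w₀x⁴/(24L))/EI = (10·4·(4/3)²/4-10·4²·(4/3)/3-10·(4/3)⁴/(24·4))/10000 = -163/30375 rad
Superposition: θ = Σ θ_i = -1061/243000 rad ≈ -0.004366 rad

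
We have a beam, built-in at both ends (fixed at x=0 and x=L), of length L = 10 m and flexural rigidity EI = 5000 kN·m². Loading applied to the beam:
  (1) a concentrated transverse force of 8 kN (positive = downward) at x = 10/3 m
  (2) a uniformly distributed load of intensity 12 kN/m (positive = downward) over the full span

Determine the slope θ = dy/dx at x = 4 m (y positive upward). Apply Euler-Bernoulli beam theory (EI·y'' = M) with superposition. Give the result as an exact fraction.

θ(4) = -56/5625 rad

Load 1 — point force P=8 kN at a=10/3 m (b=L-a=20/3):
  θ_1 = Pa²(L-x)(2bL-(3b+a)(L-x))/(2L³EI)  [x>a] = 8·(10/3)²·(10-4)·(2·(20/3)·10-(3·(20/3)+(10/3))·(10-4))/(2·10³·5000) = -2/5625 rad
Load 2 — uniform load w=12 kN/m over full span:
  θ_2 = -wx(L-x)(L-2x)/(12EI) = -12·4·(10-4)·(10-2·4)/(12·5000) = -6/625 rad
Superposition: θ = Σ θ_i = -56/5625 rad ≈ -0.009956 rad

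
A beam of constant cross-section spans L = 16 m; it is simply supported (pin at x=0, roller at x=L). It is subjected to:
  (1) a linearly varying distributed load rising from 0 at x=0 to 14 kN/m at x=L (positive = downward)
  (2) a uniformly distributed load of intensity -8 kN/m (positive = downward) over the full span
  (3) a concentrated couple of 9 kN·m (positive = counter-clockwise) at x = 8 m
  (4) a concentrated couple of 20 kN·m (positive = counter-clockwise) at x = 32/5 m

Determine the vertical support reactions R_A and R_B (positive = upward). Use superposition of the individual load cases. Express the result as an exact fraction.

R_A = -1193/48 kN, R_B = 425/48 kN

Load 1 — triangular load w₀=14 kN/m (0→w₀ over full span):
  R_A = w₀L/6 = 14·16/6 = 112/3 kN
  R_B = w₀L/3 = 14·16/3 = 224/3 kN
Load 2 — uniform load w=-8 kN/m over full span:
  R_A = wL/2 = (-8)·16/2 = -64 kN
  R_B = wL/2 = (-8)·16/2 = -64 kN
Load 3 — applied couple M₀=9 kN·m at a=8 m (b=L-a=8):
  R_A = M₀/L = 9/16 kN
  R_B = -M₀/L = -9/16 kN
Load 4 — applied couple M₀=20 kN·m at a=32/5 m (b=L-a=48/5):
  R_A = M₀/L = 20/16 = 5/4 kN
  R_B = -M₀/L = -20/16 = -5/4 kN
Superposition: R_A = -1193/48 kN, R_B = 425/48 kN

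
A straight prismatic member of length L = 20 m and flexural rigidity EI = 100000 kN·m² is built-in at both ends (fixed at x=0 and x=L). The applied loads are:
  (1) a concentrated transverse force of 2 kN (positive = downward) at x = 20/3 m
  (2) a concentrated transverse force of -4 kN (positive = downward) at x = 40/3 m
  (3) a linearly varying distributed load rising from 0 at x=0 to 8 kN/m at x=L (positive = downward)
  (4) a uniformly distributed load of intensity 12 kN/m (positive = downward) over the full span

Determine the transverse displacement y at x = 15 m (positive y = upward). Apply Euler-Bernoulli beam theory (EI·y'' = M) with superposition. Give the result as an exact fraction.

y(15) = -3269/86400 m

Load 1 — point force P=2 kN at a=20/3 m (b=L-a=40/3):
  y_1 = -Pa²(L-x)²(3bL-(3b+a)(L-x))/(6L³EI)  [x>a] = -2·(20/3)²·(20-15)²·(3·(40/3)·20-(3·(40/3)+(20/3))·(20-15))/(6·20³·100000) = -17/64800 m
Load 2 — point force P=-4 kN at a=40/3 m (b=L-a=20/3):
  y_2 = -Pa²(L-x)²(3bL-(3b+a)(L-x))/(6L³EI)  [x>a] = -(-4)·(40/3)²·(20-15)²·(3·(20/3)·20-(3·(20/3)+(40/3))·(20-15))/(6·20³·100000) = 7/8100 m
Load 3 — triangular load w₀=8 kN/m (0→w₀ over full span):
  y_3 = -w₀x²(L-x)²(x+2L)/(120LEI) = -8·15²·(20-15)²·(15+2·20)/(120·20·100000) = -33/3200 m
Load 4 — uniform load w=12 kN/m over full span:
  y_4 = -wx²(L-x)²/(24EI) = -12·15²·(20-15)²/(24·100000) = -9/320 m
Superposition: y = Σ y_i = -3269/86400 m ≈ -0.037836 m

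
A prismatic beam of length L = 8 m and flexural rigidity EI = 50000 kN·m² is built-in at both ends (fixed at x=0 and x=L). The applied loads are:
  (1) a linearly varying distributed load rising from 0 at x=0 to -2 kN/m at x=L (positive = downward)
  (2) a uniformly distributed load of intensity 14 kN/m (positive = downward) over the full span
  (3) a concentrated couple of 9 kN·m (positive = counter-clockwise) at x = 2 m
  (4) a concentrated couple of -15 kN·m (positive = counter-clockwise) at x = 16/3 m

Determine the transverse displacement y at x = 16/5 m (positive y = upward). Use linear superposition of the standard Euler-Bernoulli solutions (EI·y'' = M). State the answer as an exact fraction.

Load 1 — triangular load w₀=-2 kN/m (0→w₀ over full span):
  y_1 = -w₀x²(L-x)²(x+2L)/(120LEI) = -(-2)·(16/5)²·(8-(16/5))²·((16/5)+2·8)/(120·8·50000) = 9216/48828125 m
Load 2 — uniform load w=14 kN/m over full span:
  y_2 = -wx²(L-x)²/(24EI) = -14·(16/5)²·(8-(16/5))²/(24·50000) = -5376/1953125 m
Load 3 — applied couple M₀=9 kN·m at a=2 m (b=L-a=6):
  y_3 = (R_Ax³/6 - M_Ax²/2 - M₀(x-a)²/2)/EI  [x>a] with R_A=81/64, M_A=-27/16 = ((81/64)·(16/5)³/6 - (-27/16)·(16/5)²/2 - 9·((16/5)-2)²/2)/50000 = 567/3125000 m
Load 4 — applied couple M₀=-15 kN·m at a=16/3 m (b=L-a=8/3):
  y_4 = (R_Ax³/6 - M_Ax²/2)/EI  [x≤a] with R_A=-5/2, M_A=-5 = ((-5/2)·(16/5)³/6 - (-5)·(16/5)²/2)/50000 = 56/234375 m
Superposition: y = Σ y_i = -2511791/1171875000 m ≈ -0.002143 m

y(16/5) = -2511791/1171875000 m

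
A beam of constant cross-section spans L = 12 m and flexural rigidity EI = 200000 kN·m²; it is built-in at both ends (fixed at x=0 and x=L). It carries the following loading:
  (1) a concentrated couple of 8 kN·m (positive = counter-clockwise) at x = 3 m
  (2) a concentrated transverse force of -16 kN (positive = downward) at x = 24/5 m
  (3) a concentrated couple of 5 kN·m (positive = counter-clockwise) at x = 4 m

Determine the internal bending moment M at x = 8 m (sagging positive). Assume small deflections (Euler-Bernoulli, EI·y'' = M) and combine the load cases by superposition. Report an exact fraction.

M(8) = -11591/2250 kN·m

Load 1 — applied couple M₀=8 kN·m at a=3 m (b=L-a=9):
  M_1 = R_Ax - M_A - M₀  [x>a] with R_A=3/4, M_A=-3/2 = (3/4)·8 - (-3/2) - 8 = -1/2 kN·m
Load 2 — point force P=-16 kN at a=24/5 m (b=L-a=36/5):
  M_2 = Pa²(a+3b)(L-x)/L³ - Pa²b/L²  [x>a] = (-16)·(24/5)²·((24/5)+3·(36/5))·(12-8)/12³ - (-16)·(24/5)²·(36/5)/12² = -512/125 kN·m
Load 3 — applied couple M₀=5 kN·m at a=4 m (b=L-a=8):
  M_3 = R_Ax - M_A - M₀  [x>a] with R_A=5/9, M_A=0 = (5/9)·8 - 0 - 5 = -5/9 kN·m
Superposition: M = Σ M_i = -11591/2250 kN·m ≈ -5.151556 kN·m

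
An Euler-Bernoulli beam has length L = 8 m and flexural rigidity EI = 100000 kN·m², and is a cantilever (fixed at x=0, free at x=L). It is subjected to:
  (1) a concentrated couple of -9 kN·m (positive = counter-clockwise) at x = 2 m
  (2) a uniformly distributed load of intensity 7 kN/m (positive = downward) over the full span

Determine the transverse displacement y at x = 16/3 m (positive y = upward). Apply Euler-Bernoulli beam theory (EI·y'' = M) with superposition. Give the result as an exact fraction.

Load 1 — applied couple M₀=-9 kN·m at a=2 m (b=L-a=6):
  y_1 = M₀a(2x-a)/(2EI)  [x>a] = (-9)·2·(2·(16/3)-2)/(2·100000) = -39/50000 m
Load 2 — uniform load w=7 kN/m over full span:
  y_2 = -wx²(x²-4Lx+6L²)/(24EI) = -7·(16/3)²·((16/3)²-4·8·(16/3)+6·8²)/(24·100000) = -15232/759375 m
Superposition: y = Σ y_i = -253189/12150000 m ≈ -0.020839 m

y(16/3) = -253189/12150000 m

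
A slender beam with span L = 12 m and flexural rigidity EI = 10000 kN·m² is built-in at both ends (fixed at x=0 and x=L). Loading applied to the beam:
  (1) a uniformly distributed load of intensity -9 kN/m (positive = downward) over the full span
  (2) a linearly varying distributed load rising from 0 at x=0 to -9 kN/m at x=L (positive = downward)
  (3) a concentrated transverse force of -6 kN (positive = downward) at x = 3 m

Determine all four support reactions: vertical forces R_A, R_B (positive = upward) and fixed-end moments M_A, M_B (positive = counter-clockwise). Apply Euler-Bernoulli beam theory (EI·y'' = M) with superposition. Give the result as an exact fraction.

R_A = -6021/80 kN, M_A = -6453/40 kN·m, R_B = -7419/80 kN, M_B = 7047/40 kN·m

Load 1 — uniform load w=-9 kN/m over full span:
  R_A = wL/2 = (-9)·12/2 = -54 kN
  M_A = wL²/12 = (-9)·12²/12 = -108 kN·m
  R_B = wL/2 = (-9)·12/2 = -54 kN
  M_B = -wL²/12 = -(-9)·12²/12 = 108 kN·m
Load 2 — triangular load w₀=-9 kN/m (0→w₀ over full span):
  R_A = 3w₀L/20 = 3·(-9)·12/20 = -81/5 kN
  M_A = w₀L²/30 = (-9)·12²/30 = -216/5 kN·m
  R_B = 7w₀L/20 = 7·(-9)·12/20 = -189/5 kN
  M_B = -w₀L²/20 = -(-9)·12²/20 = 324/5 kN·m
Load 3 — point force P=-6 kN at a=3 m (b=L-a=9):
  R_A = Pb²(3a+b)/L³ = (-6)·9²·(3·3+9)/12³ = -81/16 kN
  M_A = Pab²/L² = (-6)·3·9²/12² = -81/8 kN·m
  R_B = Pa²(a+3b)/L³ = (-6)·3²·(3+3·9)/12³ = -15/16 kN
  M_B = -Pa²b/L² = -(-6)·3²·9/12² = 27/8 kN·m
Superposition: R_A = -6021/80 kN, M_A = -6453/40 kN·m, R_B = -7419/80 kN, M_B = 7047/40 kN·m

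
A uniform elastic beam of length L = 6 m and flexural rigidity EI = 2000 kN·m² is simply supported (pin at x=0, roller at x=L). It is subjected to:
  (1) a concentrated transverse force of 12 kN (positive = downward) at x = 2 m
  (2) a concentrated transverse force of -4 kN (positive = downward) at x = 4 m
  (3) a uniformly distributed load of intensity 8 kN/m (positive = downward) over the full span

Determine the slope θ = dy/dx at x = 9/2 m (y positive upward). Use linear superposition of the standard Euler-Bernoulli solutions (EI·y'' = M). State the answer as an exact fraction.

θ(9/2) = 34/1125 rad

Load 1 — point force P=12 kN at a=2 m (b=L-a=4):
  θ_1 = -Pa(2L²-6Lx+3x²+a²)/(6LEI)  [x>a] = -12·2·(2·6²-6·6·(9/2)+3·(9/2)²+2²)/(6·6·2000) = 101/12000 rad
Load 2 — point force P=-4 kN at a=4 m (b=L-a=2):
  θ_2 = -Pa(2L²-6Lx+3x²+a²)/(6LEI)  [x>a] = -(-4)·4·(2·6²-6·6·(9/2)+3·(9/2)²+4²)/(6·6·2000) = -53/18000 rad
Load 3 — uniform load w=8 kN/m over full span:
  θ_3 = -w(L³-6Lx²+4x³)/(24EI) = -8·(6³-6·6·(9/2)²+4·(9/2)³)/(24·2000) = 99/4000 rad
Superposition: θ = Σ θ_i = 34/1125 rad ≈ 0.030222 rad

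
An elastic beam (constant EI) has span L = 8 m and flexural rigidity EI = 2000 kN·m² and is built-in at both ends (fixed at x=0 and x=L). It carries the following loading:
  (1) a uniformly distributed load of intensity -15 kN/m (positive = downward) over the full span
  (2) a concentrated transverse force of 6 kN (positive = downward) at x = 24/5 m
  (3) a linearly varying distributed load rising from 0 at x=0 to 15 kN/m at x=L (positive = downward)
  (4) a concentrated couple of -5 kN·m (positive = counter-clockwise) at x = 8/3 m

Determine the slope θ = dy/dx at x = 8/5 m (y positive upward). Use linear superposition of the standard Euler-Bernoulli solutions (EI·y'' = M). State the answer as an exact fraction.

θ(8/5) = 15839/1171875 rad

Load 1 — uniform load w=-15 kN/m over full span:
  θ_1 = -wx(L-x)(L-2x)/(12EI) = -(-15)·(8/5)·(8-(8/5))·(8-2·(8/5))/(12·2000) = 96/3125 rad
Load 2 — point force P=6 kN at a=24/5 m (b=L-a=16/5):
  θ_2 = -Pb²x(2aL-(3a+b)x)/(2L³EI)  [x≤a] = -6·(16/5)²·(8/5)·(2·(24/5)·8-(3·(24/5)+(16/5))·(8/5))/(2·8³·2000) = -912/390625 rad
Load 3 — triangular load w₀=15 kN/m (0→w₀ over full span):
  θ_3 = -w₀(2x(L-x)(L-2x)(x+2L)+x²(L-x)²)/(120LEI) = -15·(2·(8/5)·(8-(8/5))·(8-2·(8/5))·((8/5)+2·8)+(8/5)²·(8-(8/5))²)/(120·8·2000) = -224/15625 rad
Load 4 — applied couple M₀=-5 kN·m at a=8/3 m (b=L-a=16/3):
  θ_4 = (R_Ax²/2 - M_Ax)/EI  [x≤a] with R_A=-5/6, M_A=0 = ((-5/6)·(8/5)²/2 - 0·(8/5))/2000 = -1/1875 rad
Superposition: θ = Σ θ_i = 15839/1171875 rad ≈ 0.013516 rad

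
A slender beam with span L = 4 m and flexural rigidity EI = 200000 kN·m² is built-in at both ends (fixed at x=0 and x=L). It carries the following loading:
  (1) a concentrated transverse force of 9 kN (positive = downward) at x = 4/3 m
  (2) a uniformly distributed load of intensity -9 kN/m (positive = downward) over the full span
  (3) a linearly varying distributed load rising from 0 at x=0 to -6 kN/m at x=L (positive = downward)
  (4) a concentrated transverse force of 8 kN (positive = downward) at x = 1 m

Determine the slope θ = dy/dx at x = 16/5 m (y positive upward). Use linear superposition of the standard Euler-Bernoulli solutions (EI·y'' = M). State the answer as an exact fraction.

Load 1 — point force P=9 kN at a=4/3 m (b=L-a=8/3):
  θ_1 = Pa²(L-x)(2bL-(3b+a)(L-x))/(2L³EI)  [x>a] = 9·(4/3)²·(4-(16/5))·(2·(8/3)·4-(3·(8/3)+(4/3))·(4-(16/5)))/(2·4³·200000) = 13/1875000 rad
Load 2 — uniform load w=-9 kN/m over full span:
  θ_2 = -wx(L-x)(L-2x)/(12EI) = -(-9)·(16/5)·(4-(16/5))·(4-2·(16/5))/(12·200000) = -9/390625 rad
Load 3 — triangular load w₀=-6 kN/m (0→w₀ over full span):
  θ_3 = -w₀(2x(L-x)(L-2x)(x+2L)+x²(L-x)²)/(120LEI) = -(-6)·(2·(16/5)·(4-(16/5))·(4-2·(16/5))·((16/5)+2·4)+(16/5)²·(4-(16/5))²)/(120·4·200000) = -16/1953125 rad
Load 4 — point force P=8 kN at a=1 m (b=L-a=3):
  θ_4 = Pa²(L-x)(2bL-(3b+a)(L-x))/(2L³EI)  [x>a] = 8·1²·(4-(16/5))·(2·3·4-(3·3+1)·(4-(16/5)))/(2·4³·200000) = 1/250000 rad
Superposition: θ = Σ θ_i = -1903/93750000 rad ≈ -0.000020 rad

θ(16/5) = -1903/93750000 rad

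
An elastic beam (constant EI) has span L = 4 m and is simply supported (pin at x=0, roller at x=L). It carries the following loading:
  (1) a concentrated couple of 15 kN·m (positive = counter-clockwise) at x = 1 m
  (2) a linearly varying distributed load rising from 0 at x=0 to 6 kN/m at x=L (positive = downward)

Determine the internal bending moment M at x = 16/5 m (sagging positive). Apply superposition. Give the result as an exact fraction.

M(16/5) = 201/125 kN·m

Load 1 — applied couple M₀=15 kN·m at a=1 m (b=L-a=3):
  M_1 = M₀x/L - M₀  [x>a] = 15·(16/5)/4 - 15 = -3 kN·m
Load 2 — triangular load w₀=6 kN/m (0→w₀ over full span):
  M_2 = w₀Lx/6 - w₀x³/(6L) = 6·4·(16/5)/6 - 6·(16/5)³/(6·4) = 576/125 kN·m
Superposition: M = Σ M_i = 201/125 kN·m ≈ 1.608000 kN·m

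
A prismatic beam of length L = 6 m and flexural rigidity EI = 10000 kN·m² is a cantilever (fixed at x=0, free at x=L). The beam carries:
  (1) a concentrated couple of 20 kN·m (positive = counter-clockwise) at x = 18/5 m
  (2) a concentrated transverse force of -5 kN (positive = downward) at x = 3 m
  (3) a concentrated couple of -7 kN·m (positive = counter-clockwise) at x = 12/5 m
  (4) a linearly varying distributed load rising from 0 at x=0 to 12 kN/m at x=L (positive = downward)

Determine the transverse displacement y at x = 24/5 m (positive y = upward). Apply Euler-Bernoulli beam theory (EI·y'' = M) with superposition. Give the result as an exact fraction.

y(24/5) = -24899229/312500000 m

Load 1 — applied couple M₀=20 kN·m at a=18/5 m (b=L-a=12/5):
  y_1 = M₀a(2x-a)/(2EI)  [x>a] = 20·(18/5)·(2·(24/5)-(18/5))/(2·10000) = 27/1250 m
Load 2 — point force P=-5 kN at a=3 m (b=L-a=3):
  y_2 = -Pa²(3x-a)/(6EI)  [x>a] = -(-5)·3²·(3·(24/5)-3)/(6·10000) = 171/20000 m
Load 3 — applied couple M₀=-7 kN·m at a=12/5 m (b=L-a=18/5):
  y_3 = M₀a(2x-a)/(2EI)  [x>a] = (-7)·(12/5)·(2·(24/5)-(12/5))/(2·10000) = -189/31250 m
Load 4 — triangular load w₀=12 kN/m (0→w₀ over full span):
  y_4 = (w₀Lx³/12-w₀L²x²/6-w₀x⁵/(120L))/EI = (12·6·(24/5)³/12-12·6²·(24/5)²/6-12·(24/5)⁵/(120·6))/10000 = -1013472/9765625 m
Superposition: y = Σ y_i = -24899229/312500000 m ≈ -0.079678 m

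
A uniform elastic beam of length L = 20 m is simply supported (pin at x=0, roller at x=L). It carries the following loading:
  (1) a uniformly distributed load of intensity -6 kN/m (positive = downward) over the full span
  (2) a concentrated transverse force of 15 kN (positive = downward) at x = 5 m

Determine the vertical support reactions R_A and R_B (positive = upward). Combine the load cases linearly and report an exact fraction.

Load 1 — uniform load w=-6 kN/m over full span:
  R_A = wL/2 = (-6)·20/2 = -60 kN
  R_B = wL/2 = (-6)·20/2 = -60 kN
Load 2 — point force P=15 kN at a=5 m (b=L-a=15):
  R_A = Pb/L = 15·15/20 = 45/4 kN
  R_B = Pa/L = 15·5/20 = 15/4 kN
Superposition: R_A = -195/4 kN, R_B = -225/4 kN

R_A = -195/4 kN, R_B = -225/4 kN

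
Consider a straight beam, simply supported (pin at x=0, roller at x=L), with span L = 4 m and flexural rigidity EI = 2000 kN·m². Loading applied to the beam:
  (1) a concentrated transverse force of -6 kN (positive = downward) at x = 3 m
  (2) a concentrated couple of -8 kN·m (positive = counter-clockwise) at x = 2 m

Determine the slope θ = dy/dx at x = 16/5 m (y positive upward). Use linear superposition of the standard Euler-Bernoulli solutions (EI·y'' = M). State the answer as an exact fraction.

θ(16/5) = -187/120000 rad

Load 1 — point force P=-6 kN at a=3 m (b=L-a=1):
  θ_1 = -Pa(2L²-6Lx+3x²+a²)/(6LEI)  [x>a] = -(-6)·3·(2·4²-6·4·(16/5)+3·(16/5)²+3²)/(6·4·2000) = -381/200000 rad
Load 2 — applied couple M₀=-8 kN·m at a=2 m (b=L-a=2):
  θ_2 = (M₀x²/(2L)-M₀(x-a)+C₁)/EI  [x>a] with C₁=M₀(3b²-L²)/(6L)=4/3 = ((-8)·(16/5)²/(2·4)-(-8)·((16/5)-2)+(4/3))/2000 = 13/37500 rad
Superposition: θ = Σ θ_i = -187/120000 rad ≈ -0.001558 rad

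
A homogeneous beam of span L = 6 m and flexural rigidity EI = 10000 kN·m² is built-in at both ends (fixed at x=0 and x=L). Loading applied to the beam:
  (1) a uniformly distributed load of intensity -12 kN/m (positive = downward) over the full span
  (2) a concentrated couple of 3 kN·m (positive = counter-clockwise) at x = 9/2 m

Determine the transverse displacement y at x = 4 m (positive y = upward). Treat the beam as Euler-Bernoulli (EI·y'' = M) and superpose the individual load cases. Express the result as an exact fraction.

Load 1 — uniform load w=-12 kN/m over full span:
  y_1 = -wx²(L-x)²/(24EI) = -(-12)·4²·(6-4)²/(24·10000) = 2/625 m
Load 2 — applied couple M₀=3 kN·m at a=9/2 m (b=L-a=3/2):
  y_2 = (R_Ax³/6 - M_Ax²/2)/EI  [x≤a] with R_A=9/16, M_A=15/16 = ((9/16)·4³/6 - (15/16)·4²/2)/10000 = -3/20000 m
Superposition: y = Σ y_i = 61/20000 m ≈ 0.003050 m

y(4) = 61/20000 m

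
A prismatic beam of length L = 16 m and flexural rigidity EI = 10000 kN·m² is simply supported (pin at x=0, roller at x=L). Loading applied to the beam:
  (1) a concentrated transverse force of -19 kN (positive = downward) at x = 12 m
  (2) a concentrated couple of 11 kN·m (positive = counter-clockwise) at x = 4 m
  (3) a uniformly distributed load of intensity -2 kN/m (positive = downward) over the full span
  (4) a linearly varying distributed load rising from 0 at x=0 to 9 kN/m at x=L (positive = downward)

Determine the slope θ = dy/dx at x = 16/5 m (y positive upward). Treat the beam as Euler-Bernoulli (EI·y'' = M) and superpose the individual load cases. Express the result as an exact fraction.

Load 1 — point force P=-19 kN at a=12 m (b=L-a=4):
  θ_1 = -Pb(L²-b²-3x²)/(6LEI)  [x≤a] = -(-19)·4·(16²-4²-3·(16/5)²)/(6·16·10000) = 2071/125000 rad
Load 2 — applied couple M₀=11 kN·m at a=4 m (b=L-a=12):
  θ_2 = (M₀x²/(2L)+C₁)/EI  [x≤a] with C₁=M₀(3b²-L²)/(6L)=121/6 = (11·(16/5)²/(2·16)+(121/6))/10000 = 3553/1500000 rad
Load 3 — uniform load w=-2 kN/m over full span:
  θ_3 = -w(L³-6Lx²+4x³)/(24EI) = -(-2)·(16³-6·16·(16/5)²+4·(16/5)³)/(24·10000) = 2112/78125 rad
Load 4 — triangular load w₀=9 kN/m (0→w₀ over full span):
  θ_4 = -w₀(7L⁴-30L²x²+15x⁴)/(360LEI) = -9·(7·16⁴-30·16²·(16/5)²+15·(16/5)⁴)/(360·16·10000) = -23296/390625 rad
Superposition: θ = Σ θ_i = -512531/37500000 rad ≈ -0.013667 rad

θ(16/5) = -512531/37500000 rad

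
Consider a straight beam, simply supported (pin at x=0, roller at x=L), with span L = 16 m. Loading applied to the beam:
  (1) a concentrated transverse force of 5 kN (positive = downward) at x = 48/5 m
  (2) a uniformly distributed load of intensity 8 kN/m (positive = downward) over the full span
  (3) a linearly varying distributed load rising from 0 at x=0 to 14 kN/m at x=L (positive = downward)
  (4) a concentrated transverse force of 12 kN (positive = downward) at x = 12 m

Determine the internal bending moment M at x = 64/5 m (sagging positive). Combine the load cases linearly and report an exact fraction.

M(64/5) = 46784/125 kN·m

Load 1 — point force P=5 kN at a=48/5 m (b=L-a=32/5):
  M_1 = Pa(L-x)/L  [x>a] = 5·(48/5)·(16-(64/5))/16 = 48/5 kN·m
Load 2 — uniform load w=8 kN/m over full span:
  M_2 = wx(L-x)/2 = 8·(64/5)·(16-(64/5))/2 = 4096/25 kN·m
Load 3 — triangular load w₀=14 kN/m (0→w₀ over full span):
  M_3 = w₀Lx/6 - w₀x³/(6L) = 14·16·(64/5)/6 - 14·(64/5)³/(6·16) = 21504/125 kN·m
Load 4 — point force P=12 kN at a=12 m (b=L-a=4):
  M_4 = Pa(L-x)/L  [x>a] = 12·12·(16-(64/5))/16 = 144/5 kN·m
Superposition: M = Σ M_i = 46784/125 kN·m ≈ 374.272000 kN·m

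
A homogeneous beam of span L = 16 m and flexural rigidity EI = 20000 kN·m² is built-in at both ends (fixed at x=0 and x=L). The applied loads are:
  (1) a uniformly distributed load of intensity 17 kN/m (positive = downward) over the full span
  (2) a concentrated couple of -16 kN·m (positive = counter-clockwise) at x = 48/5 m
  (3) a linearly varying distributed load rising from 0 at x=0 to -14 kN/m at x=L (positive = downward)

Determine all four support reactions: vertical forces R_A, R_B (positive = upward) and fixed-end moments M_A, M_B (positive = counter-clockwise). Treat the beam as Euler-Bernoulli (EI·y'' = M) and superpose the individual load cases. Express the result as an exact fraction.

R_A = 2524/25 kN, M_A = 5952/25 kN·m, R_B = 1476/25 kN, M_B = -13904/75 kN·m

Load 1 — uniform load w=17 kN/m over full span:
  R_A = wL/2 = 17·16/2 = 136 kN
  M_A = wL²/12 = 17·16²/12 = 1088/3 kN·m
  R_B = wL/2 = 17·16/2 = 136 kN
  M_B = -wL²/12 = -17·16²/12 = -1088/3 kN·m
Load 2 — applied couple M₀=-16 kN·m at a=48/5 m (b=L-a=32/5):
  R_A = 6M₀ab/L³ = 6·(-16)·(48/5)·(32/5)/16³ = -36/25 kN
  M_A = M₀b(2a-b)/L² = (-16)·(32/5)·(2·(48/5)-(32/5))/16² = -128/25 kN·m
  R_B = -6M₀ab/L³ = -6·(-16)·(48/5)·(32/5)/16³ = 36/25 kN
  M_B = M₀a(2b-a)/L² = (-16)·(48/5)·(2·(32/5)-(48/5))/16² = -48/25 kN·m
Load 3 — triangular load w₀=-14 kN/m (0→w₀ over full span):
  R_A = 3w₀L/20 = 3·(-14)·16/20 = -168/5 kN
  M_A = w₀L²/30 = (-14)·16²/30 = -1792/15 kN·m
  R_B = 7w₀L/20 = 7·(-14)·16/20 = -392/5 kN
  M_B = -w₀L²/20 = -(-14)·16²/20 = 896/5 kN·m
Superposition: R_A = 2524/25 kN, M_A = 5952/25 kN·m, R_B = 1476/25 kN, M_B = -13904/75 kN·m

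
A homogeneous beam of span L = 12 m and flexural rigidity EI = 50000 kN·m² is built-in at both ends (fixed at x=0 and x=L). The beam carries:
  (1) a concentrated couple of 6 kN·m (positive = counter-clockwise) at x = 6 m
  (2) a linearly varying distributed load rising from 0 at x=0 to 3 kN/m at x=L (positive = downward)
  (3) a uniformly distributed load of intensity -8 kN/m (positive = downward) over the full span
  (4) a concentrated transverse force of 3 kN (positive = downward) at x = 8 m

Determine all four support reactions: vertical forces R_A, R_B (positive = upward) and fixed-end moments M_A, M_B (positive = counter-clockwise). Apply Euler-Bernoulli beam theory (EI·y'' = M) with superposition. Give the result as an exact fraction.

R_A = -7393/180 kN, M_A = -2323/30 kN·m, R_B = -6107/180 kN, M_B = 2117/30 kN·m

Load 1 — applied couple M₀=6 kN·m at a=6 m (b=L-a=6):
  R_A = 6M₀ab/L³ = 6·6·6·6/12³ = 3/4 kN
  M_A = M₀b(2a-b)/L² = 6·6·(2·6-6)/12² = 3/2 kN·m
  R_B = -6M₀ab/L³ = -6·6·6·6/12³ = -3/4 kN
  M_B = M₀a(2b-a)/L² = 6·6·(2·6-6)/12² = 3/2 kN·m
Load 2 — triangular load w₀=3 kN/m (0→w₀ over full span):
  R_A = 3w₀L/20 = 3·3·12/20 = 27/5 kN
  M_A = w₀L²/30 = 3·12²/30 = 72/5 kN·m
  R_B = 7w₀L/20 = 7·3·12/20 = 63/5 kN
  M_B = -w₀L²/20 = -3·12²/20 = -108/5 kN·m
Load 3 — uniform load w=-8 kN/m over full span:
  R_A = wL/2 = (-8)·12/2 = -48 kN
  M_A = wL²/12 = (-8)·12²/12 = -96 kN·m
  R_B = wL/2 = (-8)·12/2 = -48 kN
  M_B = -wL²/12 = -(-8)·12²/12 = 96 kN·m
Load 4 — point force P=3 kN at a=8 m (b=L-a=4):
  R_A = Pb²(3a+b)/L³ = 3·4²·(3·8+4)/12³ = 7/9 kN
  M_A = Pab²/L² = 3·8·4²/12² = 8/3 kN·m
  R_B = Pa²(a+3b)/L³ = 3·8²·(8+3·4)/12³ = 20/9 kN
  M_B = -Pa²b/L² = -3·8²·4/12² = -16/3 kN·m
Superposition: R_A = -7393/180 kN, M_A = -2323/30 kN·m, R_B = -6107/180 kN, M_B = 2117/30 kN·m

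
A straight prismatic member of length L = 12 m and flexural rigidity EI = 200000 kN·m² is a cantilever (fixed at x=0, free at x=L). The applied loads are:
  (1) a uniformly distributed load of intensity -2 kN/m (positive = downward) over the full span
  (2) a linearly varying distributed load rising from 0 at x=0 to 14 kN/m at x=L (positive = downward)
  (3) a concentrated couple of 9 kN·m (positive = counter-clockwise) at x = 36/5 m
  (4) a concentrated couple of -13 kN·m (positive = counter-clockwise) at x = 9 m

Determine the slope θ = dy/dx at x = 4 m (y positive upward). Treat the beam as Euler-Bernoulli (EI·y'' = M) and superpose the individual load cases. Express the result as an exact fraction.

θ(4) = -461/56250 rad

Load 1 — uniform load w=-2 kN/m over full span:
  θ_1 = -wx(x²-3Lx+3L²)/(6EI) = -(-2)·4·(4²-3·12·4+3·12²)/(6·200000) = 19/9375 rad
Load 2 — triangular load w₀=14 kN/m (0→w₀ over full span):
  θ_2 = (w₀Lx²/4-w₀L²x/3-w₀x⁴/(24L))/EI = (14·12·4²/4-14·12²·4/3-14·4⁴/(24·12))/200000 = -1141/112500 rad
Load 3 — applied couple M₀=9 kN·m at a=36/5 m (b=L-a=24/5):
  θ_3 = M₀x/EI  [x≤a] = 9·4/200000 = 9/50000 rad
Load 4 — applied couple M₀=-13 kN·m at a=9 m (b=L-a=3):
  θ_4 = M₀x/EI  [x≤a] = (-13)·4/200000 = -13/50000 rad
Superposition: θ = Σ θ_i = -461/56250 rad ≈ -0.008196 rad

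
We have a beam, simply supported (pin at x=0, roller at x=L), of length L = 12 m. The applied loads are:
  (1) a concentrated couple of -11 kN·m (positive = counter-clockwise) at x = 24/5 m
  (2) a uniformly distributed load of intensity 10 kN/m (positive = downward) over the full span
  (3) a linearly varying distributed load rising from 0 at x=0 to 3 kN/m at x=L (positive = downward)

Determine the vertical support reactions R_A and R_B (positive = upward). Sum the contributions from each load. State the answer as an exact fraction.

R_A = 781/12 kN, R_B = 875/12 kN

Load 1 — applied couple M₀=-11 kN·m at a=24/5 m (b=L-a=36/5):
  R_A = M₀/L = (-11)/12 = -11/12 kN
  R_B = -M₀/L = -(-11)/12 = 11/12 kN
Load 2 — uniform load w=10 kN/m over full span:
  R_A = wL/2 = 10·12/2 = 60 kN
  R_B = wL/2 = 10·12/2 = 60 kN
Load 3 — triangular load w₀=3 kN/m (0→w₀ over full span):
  R_A = w₀L/6 = 3·12/6 = 6 kN
  R_B = w₀L/3 = 3·12/3 = 12 kN
Superposition: R_A = 781/12 kN, R_B = 875/12 kN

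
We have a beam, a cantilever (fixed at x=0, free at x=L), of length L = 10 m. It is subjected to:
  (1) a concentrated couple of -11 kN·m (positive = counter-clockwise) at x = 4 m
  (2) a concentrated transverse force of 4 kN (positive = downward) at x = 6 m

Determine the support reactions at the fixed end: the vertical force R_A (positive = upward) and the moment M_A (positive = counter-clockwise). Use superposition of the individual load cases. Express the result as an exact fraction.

R_A = 4 kN, M_A = 35 kN·m

Load 1 — applied couple M₀=-11 kN·m at a=4 m (b=L-a=6):
  R_A = 0 kN
  M_A = -M₀ = -(-11) = 11 kN·m
Load 2 — point force P=4 kN at a=6 m (b=L-a=4):
  R_A = P = 4 kN
  M_A = Pa = 4·6 = 24 kN·m
Superposition: R_A = 4 kN, M_A = 35 kN·m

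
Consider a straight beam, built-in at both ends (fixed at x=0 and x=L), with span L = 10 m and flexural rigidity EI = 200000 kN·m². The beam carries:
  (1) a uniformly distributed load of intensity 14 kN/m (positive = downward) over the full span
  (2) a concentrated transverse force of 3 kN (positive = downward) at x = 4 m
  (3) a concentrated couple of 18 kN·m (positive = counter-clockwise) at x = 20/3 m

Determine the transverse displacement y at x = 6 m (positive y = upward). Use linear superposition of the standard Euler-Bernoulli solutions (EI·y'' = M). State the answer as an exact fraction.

Load 1 — uniform load w=14 kN/m over full span:
  y_1 = -wx²(L-x)²/(24EI) = -14·6²·(10-6)²/(24·200000) = -21/12500 m
Load 2 — point force P=3 kN at a=4 m (b=L-a=6):
  y_2 = -Pa²(L-x)²(3bL-(3b+a)(L-x))/(6L³EI)  [x>a] = -3·4²·(10-6)²·(3·6·10-(3·6+4)·(10-6))/(6·10³·200000) = -23/390625 m
Load 3 — applied couple M₀=18 kN·m at a=20/3 m (b=L-a=10/3):
  y_3 = (R_Ax³/6 - M_Ax²/2)/EI  [x≤a] with R_A=12/5, M_A=6 = ((12/5)·6³/6 - 6·6²/2)/200000 = -27/250000 m
Superposition: y = Σ y_i = -11543/6250000 m ≈ -0.001847 m

y(6) = -11543/6250000 m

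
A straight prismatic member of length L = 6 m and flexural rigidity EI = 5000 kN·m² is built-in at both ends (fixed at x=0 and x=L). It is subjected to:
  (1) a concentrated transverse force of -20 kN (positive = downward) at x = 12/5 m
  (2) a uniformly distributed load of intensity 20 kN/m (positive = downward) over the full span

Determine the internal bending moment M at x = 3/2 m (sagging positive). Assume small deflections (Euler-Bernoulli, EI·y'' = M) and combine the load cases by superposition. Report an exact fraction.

M(3/2) = 267/50 kN·m

Load 1 — point force P=-20 kN at a=12/5 m (b=L-a=18/5):
  M_1 = Pb²(3a+b)x/L³ - Pab²/L²  [x≤a] = (-20)·(18/5)²·(3·(12/5)+(18/5))·(3/2)/6³ - (-20)·(12/5)·(18/5)²/6² = -54/25 kN·m
Load 2 — uniform load w=20 kN/m over full span:
  M_2 = wLx/2 - wL²/12 - wx²/2 = 20·6·(3/2)/2 - 20·6²/12 - 20·(3/2)²/2 = 15/2 kN·m
Superposition: M = Σ M_i = 267/50 kN·m ≈ 5.340000 kN·m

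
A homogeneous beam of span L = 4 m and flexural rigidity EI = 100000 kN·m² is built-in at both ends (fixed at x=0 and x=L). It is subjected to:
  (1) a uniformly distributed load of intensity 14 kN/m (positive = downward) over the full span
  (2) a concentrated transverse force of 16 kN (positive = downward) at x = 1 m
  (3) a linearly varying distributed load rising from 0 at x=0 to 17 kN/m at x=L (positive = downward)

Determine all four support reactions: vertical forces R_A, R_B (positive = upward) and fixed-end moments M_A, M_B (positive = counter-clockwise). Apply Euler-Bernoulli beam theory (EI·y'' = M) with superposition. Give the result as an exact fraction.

Load 1 — uniform load w=14 kN/m over full span:
  R_A = wL/2 = 14·4/2 = 28 kN
  M_A = wL²/12 = 14·4²/12 = 56/3 kN·m
  R_B = wL/2 = 14·4/2 = 28 kN
  M_B = -wL²/12 = -14·4²/12 = -56/3 kN·m
Load 2 — point force P=16 kN at a=1 m (b=L-a=3):
  R_A = Pb²(3a+b)/L³ = 16·3²·(3·1+3)/4³ = 27/2 kN
  M_A = Pab²/L² = 16·1·3²/4² = 9 kN·m
  R_B = Pa²(a+3b)/L³ = 16·1²·(1+3·3)/4³ = 5/2 kN
  M_B = -Pa²b/L² = -16·1²·3/4² = -3 kN·m
Load 3 — triangular load w₀=17 kN/m (0→w₀ over full span):
  R_A = 3w₀L/20 = 3·17·4/20 = 51/5 kN
  M_A = w₀L²/30 = 17·4²/30 = 136/15 kN·m
  R_B = 7w₀L/20 = 7·17·4/20 = 119/5 kN
  M_B = -w₀L²/20 = -17·4²/20 = -68/5 kN·m
Superposition: R_A = 517/10 kN, M_A = 551/15 kN·m, R_B = 543/10 kN, M_B = -529/15 kN·m

R_A = 517/10 kN, M_A = 551/15 kN·m, R_B = 543/10 kN, M_B = -529/15 kN·m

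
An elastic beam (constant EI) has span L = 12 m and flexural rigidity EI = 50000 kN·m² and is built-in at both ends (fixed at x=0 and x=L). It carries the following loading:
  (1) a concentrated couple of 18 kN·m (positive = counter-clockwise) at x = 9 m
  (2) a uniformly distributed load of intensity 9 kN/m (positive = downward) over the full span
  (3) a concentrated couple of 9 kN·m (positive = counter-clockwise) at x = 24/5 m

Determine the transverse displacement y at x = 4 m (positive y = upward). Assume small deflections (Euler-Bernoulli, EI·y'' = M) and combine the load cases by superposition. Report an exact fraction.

Load 1 — applied couple M₀=18 kN·m at a=9 m (b=L-a=3):
  y_1 = (R_Ax³/6 - M_Ax²/2)/EI  [x≤a] with R_A=27/16, M_A=45/8 = ((27/16)·4³/6 - (45/8)·4²/2)/50000 = -27/50000 m
Load 2 — uniform load w=9 kN/m over full span:
  y_2 = -wx²(L-x)²/(24EI) = -9·4²·(12-4)²/(24·50000) = -24/3125 m
Load 3 — applied couple M₀=9 kN·m at a=24/5 m (b=L-a=36/5):
  y_3 = (R_Ax³/6 - M_Ax²/2)/EI  [x≤a] with R_A=27/25, M_A=27/25 = ((27/25)·4³/6 - (27/25)·4²/2)/50000 = 9/156250 m
Superposition: y = Σ y_i = -10203/1250000 m ≈ -0.008162 m

y(4) = -10203/1250000 m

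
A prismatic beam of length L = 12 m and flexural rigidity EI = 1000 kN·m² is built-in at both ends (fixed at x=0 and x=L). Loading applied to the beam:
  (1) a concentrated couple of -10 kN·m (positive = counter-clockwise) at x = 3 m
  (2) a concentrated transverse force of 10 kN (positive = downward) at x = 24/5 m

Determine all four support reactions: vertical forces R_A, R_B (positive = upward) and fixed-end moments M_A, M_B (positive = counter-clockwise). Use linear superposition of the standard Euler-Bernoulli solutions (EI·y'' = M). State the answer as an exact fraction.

Load 1 — applied couple M₀=-10 kN·m at a=3 m (b=L-a=9):
  R_A = 6M₀ab/L³ = 6·(-10)·3·9/12³ = -15/16 kN
  M_A = M₀b(2a-b)/L² = (-10)·9·(2·3-9)/12² = 15/8 kN·m
  R_B = -6M₀ab/L³ = -6·(-10)·3·9/12³ = 15/16 kN
  M_B = M₀a(2b-a)/L² = (-10)·3·(2·9-3)/12² = -25/8 kN·m
Load 2 — point force P=10 kN at a=24/5 m (b=L-a=36/5):
  R_A = Pb²(3a+b)/L³ = 10·(36/5)²·(3·(24/5)+(36/5))/12³ = 162/25 kN
  M_A = Pab²/L² = 10·(24/5)·(36/5)²/12² = 432/25 kN·m
  R_B = Pa²(a+3b)/L³ = 10·(24/5)²·((24/5)+3·(36/5))/12³ = 88/25 kN
  M_B = -Pa²b/L² = -10·(24/5)²·(36/5)/12² = -288/25 kN·m
Superposition: R_A = 2217/400 kN, M_A = 3831/200 kN·m, R_B = 1783/400 kN, M_B = -2929/200 kN·m

R_A = 2217/400 kN, M_A = 3831/200 kN·m, R_B = 1783/400 kN, M_B = -2929/200 kN·m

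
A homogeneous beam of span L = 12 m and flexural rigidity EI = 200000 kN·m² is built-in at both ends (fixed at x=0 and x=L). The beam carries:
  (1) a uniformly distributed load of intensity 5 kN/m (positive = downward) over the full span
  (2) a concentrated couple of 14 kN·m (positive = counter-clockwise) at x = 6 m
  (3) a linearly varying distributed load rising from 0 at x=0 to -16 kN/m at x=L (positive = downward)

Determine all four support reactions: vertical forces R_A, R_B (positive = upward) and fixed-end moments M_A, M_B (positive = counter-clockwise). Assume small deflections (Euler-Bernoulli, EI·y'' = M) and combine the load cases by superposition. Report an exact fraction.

R_A = 59/20 kN, M_A = -133/10 kN·m, R_B = -779/20 kN, M_B = 587/10 kN·m

Load 1 — uniform load w=5 kN/m over full span:
  R_A = wL/2 = 5·12/2 = 30 kN
  M_A = wL²/12 = 5·12²/12 = 60 kN·m
  R_B = wL/2 = 5·12/2 = 30 kN
  M_B = -wL²/12 = -5·12²/12 = -60 kN·m
Load 2 — applied couple M₀=14 kN·m at a=6 m (b=L-a=6):
  R_A = 6M₀ab/L³ = 6·14·6·6/12³ = 7/4 kN
  M_A = M₀b(2a-b)/L² = 14·6·(2·6-6)/12² = 7/2 kN·m
  R_B = -6M₀ab/L³ = -6·14·6·6/12³ = -7/4 kN
  M_B = M₀a(2b-a)/L² = 14·6·(2·6-6)/12² = 7/2 kN·m
Load 3 — triangular load w₀=-16 kN/m (0→w₀ over full span):
  R_A = 3w₀L/20 = 3·(-16)·12/20 = -144/5 kN
  M_A = w₀L²/30 = (-16)·12²/30 = -384/5 kN·m
  R_B = 7w₀L/20 = 7·(-16)·12/20 = -336/5 kN
  M_B = -w₀L²/20 = -(-16)·12²/20 = 576/5 kN·m
Superposition: R_A = 59/20 kN, M_A = -133/10 kN·m, R_B = -779/20 kN, M_B = 587/10 kN·m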